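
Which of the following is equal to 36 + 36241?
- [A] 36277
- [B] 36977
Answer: A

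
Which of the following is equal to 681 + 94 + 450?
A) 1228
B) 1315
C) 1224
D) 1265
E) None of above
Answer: E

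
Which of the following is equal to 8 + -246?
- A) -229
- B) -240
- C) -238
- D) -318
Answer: C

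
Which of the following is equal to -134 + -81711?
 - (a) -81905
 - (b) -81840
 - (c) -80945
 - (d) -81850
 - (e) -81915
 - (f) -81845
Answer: f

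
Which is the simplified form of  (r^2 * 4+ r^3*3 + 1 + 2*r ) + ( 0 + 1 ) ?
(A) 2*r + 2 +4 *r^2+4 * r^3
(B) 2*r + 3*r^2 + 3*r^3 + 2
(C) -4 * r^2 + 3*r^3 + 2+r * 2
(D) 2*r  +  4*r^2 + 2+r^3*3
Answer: D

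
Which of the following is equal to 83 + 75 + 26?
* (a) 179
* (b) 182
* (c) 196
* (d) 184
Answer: d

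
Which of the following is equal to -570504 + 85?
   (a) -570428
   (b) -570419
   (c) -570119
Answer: b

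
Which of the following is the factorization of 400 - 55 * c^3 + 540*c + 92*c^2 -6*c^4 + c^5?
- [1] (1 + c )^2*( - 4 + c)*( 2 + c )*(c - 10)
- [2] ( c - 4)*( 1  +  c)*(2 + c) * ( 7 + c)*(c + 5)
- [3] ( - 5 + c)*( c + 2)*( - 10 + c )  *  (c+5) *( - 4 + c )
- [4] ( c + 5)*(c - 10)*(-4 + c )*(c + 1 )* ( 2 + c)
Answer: 4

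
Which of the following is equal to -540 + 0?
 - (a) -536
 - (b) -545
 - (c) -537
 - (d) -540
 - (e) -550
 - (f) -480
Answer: d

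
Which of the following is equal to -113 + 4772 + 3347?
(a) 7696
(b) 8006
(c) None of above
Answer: b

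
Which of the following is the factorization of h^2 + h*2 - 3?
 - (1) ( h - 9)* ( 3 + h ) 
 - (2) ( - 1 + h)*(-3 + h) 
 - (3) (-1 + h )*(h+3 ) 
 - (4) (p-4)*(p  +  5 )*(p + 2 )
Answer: 3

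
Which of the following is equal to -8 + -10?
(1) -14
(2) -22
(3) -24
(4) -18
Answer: 4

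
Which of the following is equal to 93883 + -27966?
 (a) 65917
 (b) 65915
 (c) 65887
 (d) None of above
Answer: a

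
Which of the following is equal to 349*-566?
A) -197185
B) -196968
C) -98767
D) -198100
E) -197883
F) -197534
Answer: F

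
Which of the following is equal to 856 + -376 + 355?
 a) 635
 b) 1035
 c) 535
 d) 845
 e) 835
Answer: e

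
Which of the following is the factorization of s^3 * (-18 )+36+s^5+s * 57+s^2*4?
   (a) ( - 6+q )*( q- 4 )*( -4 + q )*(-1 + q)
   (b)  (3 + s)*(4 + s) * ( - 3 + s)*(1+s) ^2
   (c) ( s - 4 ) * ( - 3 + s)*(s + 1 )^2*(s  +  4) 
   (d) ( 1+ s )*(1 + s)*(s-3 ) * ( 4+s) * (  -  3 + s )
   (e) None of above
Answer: d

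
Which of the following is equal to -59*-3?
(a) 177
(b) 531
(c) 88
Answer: a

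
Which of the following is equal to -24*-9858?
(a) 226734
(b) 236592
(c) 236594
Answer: b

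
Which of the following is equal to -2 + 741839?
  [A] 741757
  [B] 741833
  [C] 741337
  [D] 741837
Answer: D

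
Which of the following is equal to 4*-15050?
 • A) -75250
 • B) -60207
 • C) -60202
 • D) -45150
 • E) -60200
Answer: E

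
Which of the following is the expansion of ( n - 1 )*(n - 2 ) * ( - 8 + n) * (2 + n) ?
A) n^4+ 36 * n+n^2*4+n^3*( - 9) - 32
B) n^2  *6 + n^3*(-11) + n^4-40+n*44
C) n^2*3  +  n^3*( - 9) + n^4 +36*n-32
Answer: A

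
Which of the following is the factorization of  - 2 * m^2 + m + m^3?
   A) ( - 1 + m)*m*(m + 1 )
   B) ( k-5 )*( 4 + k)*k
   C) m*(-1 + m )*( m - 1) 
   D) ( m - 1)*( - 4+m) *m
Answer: C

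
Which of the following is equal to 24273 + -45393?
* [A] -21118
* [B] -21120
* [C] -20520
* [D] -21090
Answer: B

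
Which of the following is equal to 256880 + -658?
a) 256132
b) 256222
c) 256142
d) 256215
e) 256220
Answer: b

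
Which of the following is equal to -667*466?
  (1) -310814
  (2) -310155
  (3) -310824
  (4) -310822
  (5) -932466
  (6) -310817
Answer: 4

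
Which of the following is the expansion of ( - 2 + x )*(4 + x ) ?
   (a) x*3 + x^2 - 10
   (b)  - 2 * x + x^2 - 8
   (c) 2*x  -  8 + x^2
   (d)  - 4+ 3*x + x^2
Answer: c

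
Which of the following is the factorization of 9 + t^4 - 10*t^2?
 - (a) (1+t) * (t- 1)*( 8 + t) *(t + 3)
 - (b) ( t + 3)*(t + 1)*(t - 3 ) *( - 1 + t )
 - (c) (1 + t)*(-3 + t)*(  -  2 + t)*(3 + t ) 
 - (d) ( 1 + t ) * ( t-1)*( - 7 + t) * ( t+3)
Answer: b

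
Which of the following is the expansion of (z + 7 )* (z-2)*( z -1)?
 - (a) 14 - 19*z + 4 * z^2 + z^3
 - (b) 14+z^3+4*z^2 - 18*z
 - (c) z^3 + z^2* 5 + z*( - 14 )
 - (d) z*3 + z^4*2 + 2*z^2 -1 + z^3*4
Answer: a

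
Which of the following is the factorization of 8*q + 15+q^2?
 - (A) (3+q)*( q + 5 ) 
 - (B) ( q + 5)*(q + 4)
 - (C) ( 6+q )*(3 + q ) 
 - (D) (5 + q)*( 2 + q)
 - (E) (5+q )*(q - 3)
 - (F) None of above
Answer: A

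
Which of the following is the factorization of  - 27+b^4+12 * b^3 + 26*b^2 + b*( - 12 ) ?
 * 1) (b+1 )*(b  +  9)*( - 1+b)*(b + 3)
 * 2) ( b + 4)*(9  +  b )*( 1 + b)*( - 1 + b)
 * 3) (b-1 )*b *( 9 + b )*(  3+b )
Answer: 1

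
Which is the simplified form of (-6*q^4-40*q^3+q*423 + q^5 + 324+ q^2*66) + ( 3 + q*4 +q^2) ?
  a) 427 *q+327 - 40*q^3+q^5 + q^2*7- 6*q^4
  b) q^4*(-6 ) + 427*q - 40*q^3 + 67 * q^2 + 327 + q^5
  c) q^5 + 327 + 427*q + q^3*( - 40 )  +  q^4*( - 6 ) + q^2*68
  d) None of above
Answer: b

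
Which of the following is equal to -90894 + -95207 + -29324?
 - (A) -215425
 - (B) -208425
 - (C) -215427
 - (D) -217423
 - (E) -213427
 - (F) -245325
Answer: A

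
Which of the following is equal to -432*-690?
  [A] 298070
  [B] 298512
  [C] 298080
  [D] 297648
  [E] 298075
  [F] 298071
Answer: C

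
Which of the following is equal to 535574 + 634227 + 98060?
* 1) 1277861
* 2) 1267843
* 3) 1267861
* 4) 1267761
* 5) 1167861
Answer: 3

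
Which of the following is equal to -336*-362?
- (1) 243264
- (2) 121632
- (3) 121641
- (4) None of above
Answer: 2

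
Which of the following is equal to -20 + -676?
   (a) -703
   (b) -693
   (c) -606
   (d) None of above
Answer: d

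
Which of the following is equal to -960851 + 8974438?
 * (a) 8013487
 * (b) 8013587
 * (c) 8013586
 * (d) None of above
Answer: b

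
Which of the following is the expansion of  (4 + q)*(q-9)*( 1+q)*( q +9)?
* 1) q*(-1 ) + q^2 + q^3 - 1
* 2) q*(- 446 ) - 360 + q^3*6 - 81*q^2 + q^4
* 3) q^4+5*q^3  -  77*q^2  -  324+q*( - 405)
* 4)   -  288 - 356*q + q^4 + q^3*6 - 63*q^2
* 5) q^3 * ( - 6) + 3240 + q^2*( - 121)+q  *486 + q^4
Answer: 3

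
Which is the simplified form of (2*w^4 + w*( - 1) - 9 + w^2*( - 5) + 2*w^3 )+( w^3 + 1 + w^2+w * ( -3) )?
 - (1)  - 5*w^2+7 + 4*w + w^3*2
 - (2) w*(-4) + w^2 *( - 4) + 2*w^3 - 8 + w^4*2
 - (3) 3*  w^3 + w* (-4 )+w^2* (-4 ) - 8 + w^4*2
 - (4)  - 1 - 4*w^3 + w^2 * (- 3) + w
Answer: 3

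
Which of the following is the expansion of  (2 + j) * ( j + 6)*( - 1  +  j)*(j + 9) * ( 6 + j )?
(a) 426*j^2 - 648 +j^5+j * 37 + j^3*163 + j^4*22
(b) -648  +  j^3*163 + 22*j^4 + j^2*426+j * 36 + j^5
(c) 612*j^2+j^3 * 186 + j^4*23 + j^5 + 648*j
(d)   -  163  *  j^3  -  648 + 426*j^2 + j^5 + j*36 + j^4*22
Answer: b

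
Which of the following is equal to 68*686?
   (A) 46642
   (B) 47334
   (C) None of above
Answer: C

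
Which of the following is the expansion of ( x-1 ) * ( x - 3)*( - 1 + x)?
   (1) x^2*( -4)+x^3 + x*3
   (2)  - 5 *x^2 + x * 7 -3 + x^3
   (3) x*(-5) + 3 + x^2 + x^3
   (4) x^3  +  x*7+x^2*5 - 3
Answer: 2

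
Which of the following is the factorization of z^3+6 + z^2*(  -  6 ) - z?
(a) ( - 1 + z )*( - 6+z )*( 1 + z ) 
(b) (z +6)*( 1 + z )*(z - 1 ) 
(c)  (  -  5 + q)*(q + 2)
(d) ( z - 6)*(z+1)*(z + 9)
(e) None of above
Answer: a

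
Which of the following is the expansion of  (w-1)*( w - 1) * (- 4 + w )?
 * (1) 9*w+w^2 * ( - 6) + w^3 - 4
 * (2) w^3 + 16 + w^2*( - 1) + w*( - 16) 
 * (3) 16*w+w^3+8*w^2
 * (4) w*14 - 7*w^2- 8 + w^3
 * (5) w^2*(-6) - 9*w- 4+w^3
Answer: 1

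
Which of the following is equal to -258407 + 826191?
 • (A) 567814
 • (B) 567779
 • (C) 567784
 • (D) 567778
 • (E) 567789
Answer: C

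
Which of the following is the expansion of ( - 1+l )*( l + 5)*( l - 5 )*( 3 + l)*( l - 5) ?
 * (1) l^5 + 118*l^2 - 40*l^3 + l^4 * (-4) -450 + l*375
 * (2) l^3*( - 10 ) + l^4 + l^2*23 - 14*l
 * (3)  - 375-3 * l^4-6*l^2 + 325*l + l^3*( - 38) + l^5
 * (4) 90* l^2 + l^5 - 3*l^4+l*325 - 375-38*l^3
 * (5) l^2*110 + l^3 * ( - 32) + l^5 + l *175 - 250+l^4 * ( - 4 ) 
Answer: 4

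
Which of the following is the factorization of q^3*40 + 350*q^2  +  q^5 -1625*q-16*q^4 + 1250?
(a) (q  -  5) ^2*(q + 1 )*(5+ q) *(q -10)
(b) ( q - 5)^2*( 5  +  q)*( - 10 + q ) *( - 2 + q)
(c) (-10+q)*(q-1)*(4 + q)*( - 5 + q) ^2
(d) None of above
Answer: d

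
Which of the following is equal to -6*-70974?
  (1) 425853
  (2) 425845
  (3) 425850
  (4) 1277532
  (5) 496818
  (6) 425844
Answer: 6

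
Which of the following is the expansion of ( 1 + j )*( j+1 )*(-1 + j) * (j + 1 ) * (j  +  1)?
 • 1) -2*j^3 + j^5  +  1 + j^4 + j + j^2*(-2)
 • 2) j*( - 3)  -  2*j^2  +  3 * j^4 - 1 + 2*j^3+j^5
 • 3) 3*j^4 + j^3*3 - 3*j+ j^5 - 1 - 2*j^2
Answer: 2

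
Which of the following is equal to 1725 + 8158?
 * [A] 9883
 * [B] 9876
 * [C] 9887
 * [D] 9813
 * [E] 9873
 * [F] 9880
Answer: A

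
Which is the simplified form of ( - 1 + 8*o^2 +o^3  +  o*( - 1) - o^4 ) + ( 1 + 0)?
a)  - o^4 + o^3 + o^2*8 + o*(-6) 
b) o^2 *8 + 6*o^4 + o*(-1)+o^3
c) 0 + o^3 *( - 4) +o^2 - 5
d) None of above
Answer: d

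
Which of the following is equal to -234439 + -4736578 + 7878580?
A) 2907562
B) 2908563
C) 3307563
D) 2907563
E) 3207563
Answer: D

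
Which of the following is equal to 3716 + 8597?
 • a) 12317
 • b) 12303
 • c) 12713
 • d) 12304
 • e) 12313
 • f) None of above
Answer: e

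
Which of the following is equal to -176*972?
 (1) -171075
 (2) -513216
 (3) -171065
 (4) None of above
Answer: 4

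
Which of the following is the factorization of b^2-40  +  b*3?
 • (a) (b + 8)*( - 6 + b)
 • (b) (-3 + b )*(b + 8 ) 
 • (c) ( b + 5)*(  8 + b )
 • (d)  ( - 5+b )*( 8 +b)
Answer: d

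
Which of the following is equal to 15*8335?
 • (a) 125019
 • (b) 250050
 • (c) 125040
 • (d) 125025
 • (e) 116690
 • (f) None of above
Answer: d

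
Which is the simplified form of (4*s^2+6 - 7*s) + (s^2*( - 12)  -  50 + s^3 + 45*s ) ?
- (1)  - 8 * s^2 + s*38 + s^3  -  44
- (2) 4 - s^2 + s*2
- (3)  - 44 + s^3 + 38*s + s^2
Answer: 1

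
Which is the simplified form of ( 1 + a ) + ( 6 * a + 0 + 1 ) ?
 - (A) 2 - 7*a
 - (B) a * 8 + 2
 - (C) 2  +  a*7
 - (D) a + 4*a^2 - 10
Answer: C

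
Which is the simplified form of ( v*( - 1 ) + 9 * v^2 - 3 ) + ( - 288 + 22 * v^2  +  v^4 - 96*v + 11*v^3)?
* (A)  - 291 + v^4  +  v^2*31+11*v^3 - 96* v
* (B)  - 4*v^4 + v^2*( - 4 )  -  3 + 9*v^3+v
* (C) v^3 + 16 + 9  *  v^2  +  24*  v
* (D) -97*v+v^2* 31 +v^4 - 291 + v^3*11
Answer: D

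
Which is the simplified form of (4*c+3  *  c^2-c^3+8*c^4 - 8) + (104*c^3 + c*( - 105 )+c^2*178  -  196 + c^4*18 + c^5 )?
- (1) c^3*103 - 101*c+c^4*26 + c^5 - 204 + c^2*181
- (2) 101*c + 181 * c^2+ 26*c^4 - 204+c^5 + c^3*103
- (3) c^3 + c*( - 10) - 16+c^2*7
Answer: 1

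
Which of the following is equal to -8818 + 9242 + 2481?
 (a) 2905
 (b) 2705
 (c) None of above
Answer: a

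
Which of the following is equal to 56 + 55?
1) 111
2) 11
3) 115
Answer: 1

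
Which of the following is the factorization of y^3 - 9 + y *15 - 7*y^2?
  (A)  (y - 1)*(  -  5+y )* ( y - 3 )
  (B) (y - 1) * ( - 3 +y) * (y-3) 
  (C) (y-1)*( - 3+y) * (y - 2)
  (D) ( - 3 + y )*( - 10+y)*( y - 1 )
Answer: B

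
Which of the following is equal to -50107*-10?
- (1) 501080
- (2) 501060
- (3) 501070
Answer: 3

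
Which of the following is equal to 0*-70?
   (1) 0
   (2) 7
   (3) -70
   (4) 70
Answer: 1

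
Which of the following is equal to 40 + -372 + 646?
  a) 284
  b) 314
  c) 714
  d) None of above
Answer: b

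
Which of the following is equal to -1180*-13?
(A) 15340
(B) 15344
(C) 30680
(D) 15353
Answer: A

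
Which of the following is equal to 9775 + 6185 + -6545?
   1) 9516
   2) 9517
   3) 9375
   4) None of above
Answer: 4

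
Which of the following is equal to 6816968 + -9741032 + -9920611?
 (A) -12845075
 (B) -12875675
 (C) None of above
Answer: C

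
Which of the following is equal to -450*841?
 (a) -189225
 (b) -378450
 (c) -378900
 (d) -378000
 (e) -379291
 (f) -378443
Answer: b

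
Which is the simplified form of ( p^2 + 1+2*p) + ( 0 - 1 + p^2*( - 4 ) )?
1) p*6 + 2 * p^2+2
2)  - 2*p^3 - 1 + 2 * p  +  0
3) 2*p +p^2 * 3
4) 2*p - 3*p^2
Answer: 4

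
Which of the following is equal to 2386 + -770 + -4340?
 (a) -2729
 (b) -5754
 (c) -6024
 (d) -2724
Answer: d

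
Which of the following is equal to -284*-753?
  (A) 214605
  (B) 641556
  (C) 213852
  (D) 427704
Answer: C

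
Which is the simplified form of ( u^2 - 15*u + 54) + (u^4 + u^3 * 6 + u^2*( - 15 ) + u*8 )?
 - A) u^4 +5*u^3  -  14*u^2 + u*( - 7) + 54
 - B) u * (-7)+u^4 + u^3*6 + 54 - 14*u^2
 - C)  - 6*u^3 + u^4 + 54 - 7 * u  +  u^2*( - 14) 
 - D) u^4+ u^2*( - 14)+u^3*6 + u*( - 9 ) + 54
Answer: B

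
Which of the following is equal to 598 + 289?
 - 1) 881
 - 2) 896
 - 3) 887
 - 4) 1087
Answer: 3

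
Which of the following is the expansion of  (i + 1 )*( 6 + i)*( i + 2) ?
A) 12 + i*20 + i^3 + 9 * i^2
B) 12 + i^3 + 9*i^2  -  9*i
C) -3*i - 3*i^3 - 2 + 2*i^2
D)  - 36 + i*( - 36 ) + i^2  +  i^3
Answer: A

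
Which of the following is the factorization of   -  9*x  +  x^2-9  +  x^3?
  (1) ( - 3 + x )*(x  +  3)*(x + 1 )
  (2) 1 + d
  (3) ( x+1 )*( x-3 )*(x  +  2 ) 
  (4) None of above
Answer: 1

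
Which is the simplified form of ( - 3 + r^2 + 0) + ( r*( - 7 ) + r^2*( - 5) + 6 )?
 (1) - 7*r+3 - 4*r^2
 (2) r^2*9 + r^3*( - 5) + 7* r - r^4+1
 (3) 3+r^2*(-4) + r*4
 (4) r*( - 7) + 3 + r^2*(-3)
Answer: 1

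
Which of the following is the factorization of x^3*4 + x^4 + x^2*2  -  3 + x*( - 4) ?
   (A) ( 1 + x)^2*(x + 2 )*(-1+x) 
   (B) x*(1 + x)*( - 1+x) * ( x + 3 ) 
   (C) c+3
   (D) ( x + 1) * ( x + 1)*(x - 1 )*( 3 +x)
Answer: D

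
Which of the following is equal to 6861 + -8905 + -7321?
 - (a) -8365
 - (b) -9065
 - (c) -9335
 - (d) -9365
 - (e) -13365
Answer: d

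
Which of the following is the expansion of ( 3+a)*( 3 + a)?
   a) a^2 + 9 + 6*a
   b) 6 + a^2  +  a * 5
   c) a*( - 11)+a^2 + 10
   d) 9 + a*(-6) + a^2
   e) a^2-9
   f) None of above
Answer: a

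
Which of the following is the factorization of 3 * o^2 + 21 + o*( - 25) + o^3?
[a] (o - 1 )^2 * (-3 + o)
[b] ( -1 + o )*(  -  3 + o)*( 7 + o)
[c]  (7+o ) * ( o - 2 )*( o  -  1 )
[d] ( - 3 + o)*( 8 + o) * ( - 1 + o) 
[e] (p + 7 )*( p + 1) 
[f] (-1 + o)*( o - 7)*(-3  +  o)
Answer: b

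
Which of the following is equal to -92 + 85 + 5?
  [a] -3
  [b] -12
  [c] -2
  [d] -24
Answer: c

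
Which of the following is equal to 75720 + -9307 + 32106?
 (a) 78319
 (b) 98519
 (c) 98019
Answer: b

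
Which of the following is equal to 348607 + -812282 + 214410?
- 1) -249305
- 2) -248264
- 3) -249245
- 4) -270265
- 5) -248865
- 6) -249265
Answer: 6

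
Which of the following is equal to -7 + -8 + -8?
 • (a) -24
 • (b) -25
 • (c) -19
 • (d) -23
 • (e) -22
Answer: d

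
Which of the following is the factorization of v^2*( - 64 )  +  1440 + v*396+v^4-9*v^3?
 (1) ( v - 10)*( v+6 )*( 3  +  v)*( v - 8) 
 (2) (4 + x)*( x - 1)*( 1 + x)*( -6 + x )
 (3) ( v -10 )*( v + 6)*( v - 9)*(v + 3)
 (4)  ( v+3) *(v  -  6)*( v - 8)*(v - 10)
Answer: 1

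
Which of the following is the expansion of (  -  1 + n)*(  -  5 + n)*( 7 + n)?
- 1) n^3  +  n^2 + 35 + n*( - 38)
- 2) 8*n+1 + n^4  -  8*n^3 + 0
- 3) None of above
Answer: 3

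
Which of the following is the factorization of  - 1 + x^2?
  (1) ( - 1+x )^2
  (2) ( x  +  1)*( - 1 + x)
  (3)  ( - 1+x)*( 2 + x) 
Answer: 2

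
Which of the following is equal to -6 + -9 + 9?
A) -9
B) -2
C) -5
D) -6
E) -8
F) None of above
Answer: D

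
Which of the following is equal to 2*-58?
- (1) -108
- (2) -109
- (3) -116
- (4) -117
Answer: 3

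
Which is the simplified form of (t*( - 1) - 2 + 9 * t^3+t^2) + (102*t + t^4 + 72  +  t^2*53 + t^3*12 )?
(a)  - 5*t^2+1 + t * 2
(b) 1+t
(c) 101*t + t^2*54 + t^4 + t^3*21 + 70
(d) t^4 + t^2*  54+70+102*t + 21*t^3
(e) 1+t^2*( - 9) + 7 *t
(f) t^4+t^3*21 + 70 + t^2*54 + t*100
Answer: c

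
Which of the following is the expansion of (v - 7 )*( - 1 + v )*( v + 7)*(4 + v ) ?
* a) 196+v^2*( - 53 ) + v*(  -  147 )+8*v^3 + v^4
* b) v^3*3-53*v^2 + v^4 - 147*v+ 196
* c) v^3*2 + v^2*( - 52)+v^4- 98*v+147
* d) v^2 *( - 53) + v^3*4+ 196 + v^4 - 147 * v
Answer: b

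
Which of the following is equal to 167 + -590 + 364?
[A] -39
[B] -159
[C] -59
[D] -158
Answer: C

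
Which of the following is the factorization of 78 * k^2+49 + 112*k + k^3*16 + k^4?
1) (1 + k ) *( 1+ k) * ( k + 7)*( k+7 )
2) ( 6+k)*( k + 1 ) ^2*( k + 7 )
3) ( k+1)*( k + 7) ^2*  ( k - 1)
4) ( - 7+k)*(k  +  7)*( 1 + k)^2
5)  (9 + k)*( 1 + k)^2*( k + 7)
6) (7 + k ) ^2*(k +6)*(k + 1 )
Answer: 1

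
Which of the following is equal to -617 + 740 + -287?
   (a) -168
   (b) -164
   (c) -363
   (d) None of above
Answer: b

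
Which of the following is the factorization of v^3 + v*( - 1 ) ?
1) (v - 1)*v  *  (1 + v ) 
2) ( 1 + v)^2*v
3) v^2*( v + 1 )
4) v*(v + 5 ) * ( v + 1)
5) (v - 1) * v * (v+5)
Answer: 1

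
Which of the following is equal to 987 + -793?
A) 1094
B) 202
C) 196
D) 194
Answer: D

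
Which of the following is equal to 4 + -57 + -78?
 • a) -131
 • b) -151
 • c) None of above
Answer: a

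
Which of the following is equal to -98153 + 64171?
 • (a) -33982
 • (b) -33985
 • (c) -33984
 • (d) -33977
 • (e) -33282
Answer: a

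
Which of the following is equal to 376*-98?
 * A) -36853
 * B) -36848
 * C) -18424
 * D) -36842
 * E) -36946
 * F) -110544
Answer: B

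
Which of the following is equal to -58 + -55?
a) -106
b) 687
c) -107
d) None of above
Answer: d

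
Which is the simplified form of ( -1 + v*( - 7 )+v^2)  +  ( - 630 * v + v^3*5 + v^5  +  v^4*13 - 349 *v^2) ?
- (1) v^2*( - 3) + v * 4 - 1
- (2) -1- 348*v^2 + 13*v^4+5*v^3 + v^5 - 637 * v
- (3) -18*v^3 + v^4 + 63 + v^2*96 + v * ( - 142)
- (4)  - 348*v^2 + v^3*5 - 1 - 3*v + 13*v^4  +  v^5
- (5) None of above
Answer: 2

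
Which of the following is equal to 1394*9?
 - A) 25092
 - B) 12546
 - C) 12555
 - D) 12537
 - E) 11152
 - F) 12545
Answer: B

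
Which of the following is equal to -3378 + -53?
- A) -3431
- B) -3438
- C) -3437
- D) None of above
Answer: A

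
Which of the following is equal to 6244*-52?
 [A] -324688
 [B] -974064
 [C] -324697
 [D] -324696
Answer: A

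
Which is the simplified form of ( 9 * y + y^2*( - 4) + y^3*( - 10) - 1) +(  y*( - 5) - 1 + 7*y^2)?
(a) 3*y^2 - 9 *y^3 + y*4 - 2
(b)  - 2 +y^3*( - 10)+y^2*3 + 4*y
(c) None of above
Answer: b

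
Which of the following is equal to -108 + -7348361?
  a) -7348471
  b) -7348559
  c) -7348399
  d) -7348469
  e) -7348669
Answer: d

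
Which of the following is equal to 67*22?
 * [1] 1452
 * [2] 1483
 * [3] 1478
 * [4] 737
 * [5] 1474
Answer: 5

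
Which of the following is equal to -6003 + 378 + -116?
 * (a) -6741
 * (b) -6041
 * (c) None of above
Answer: c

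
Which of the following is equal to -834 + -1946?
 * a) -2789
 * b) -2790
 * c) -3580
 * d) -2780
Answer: d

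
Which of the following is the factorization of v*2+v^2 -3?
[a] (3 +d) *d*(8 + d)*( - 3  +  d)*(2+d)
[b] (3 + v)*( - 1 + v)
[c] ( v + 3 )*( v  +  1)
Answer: b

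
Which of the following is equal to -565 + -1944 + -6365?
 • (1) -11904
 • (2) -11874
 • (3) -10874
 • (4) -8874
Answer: 4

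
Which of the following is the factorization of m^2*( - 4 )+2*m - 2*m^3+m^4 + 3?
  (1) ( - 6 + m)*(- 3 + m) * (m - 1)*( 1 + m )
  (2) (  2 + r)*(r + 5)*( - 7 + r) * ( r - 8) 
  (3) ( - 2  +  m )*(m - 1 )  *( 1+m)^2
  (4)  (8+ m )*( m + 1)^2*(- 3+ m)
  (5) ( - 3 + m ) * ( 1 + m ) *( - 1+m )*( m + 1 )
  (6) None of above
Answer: 5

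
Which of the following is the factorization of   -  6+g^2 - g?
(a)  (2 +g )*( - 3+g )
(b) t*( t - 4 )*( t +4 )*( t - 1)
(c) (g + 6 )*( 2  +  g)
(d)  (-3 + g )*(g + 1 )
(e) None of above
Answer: a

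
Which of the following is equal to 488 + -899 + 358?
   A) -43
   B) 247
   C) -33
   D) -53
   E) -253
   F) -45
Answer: D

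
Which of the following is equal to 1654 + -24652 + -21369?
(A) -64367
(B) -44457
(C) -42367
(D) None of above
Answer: D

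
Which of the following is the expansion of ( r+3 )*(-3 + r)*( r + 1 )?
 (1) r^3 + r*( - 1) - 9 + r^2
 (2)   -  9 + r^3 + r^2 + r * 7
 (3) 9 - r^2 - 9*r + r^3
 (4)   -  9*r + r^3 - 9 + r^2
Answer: 4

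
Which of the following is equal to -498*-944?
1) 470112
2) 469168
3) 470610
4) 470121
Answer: 1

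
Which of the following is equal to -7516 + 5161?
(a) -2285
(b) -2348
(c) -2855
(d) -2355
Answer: d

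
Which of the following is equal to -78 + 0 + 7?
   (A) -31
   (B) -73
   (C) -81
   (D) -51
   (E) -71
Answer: E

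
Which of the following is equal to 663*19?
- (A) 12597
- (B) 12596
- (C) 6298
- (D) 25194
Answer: A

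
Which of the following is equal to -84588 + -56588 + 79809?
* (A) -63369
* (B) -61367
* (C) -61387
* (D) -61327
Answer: B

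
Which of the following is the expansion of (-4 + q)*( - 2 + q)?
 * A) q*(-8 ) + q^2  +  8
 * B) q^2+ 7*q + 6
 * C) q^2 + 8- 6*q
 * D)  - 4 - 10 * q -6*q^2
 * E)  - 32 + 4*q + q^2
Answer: C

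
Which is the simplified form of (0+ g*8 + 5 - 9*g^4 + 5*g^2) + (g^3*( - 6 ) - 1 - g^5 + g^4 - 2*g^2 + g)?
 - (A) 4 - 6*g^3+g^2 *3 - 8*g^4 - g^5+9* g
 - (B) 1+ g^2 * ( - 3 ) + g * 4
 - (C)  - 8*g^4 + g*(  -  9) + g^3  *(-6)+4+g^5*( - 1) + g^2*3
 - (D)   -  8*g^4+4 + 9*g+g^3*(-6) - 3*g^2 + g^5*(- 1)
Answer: A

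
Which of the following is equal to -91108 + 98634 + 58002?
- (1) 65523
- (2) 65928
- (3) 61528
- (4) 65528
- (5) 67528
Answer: 4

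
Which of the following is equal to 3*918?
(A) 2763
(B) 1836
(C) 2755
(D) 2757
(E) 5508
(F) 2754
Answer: F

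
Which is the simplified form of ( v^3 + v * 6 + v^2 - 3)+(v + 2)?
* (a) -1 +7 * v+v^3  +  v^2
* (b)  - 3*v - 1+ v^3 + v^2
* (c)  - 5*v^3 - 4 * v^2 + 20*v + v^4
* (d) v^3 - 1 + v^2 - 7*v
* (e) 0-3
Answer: a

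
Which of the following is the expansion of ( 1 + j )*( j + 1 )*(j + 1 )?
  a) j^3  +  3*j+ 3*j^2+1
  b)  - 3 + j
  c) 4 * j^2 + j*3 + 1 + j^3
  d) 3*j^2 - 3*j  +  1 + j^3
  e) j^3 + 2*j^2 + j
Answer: a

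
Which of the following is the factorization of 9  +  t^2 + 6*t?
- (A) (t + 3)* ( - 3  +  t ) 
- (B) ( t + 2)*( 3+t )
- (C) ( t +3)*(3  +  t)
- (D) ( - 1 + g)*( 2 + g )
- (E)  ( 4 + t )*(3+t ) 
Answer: C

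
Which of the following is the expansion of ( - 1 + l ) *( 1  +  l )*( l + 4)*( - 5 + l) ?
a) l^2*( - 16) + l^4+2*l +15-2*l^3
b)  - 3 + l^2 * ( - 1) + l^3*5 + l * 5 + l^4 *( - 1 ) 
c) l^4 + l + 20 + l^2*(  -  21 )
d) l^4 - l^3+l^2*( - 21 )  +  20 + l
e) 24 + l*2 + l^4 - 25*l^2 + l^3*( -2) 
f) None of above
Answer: d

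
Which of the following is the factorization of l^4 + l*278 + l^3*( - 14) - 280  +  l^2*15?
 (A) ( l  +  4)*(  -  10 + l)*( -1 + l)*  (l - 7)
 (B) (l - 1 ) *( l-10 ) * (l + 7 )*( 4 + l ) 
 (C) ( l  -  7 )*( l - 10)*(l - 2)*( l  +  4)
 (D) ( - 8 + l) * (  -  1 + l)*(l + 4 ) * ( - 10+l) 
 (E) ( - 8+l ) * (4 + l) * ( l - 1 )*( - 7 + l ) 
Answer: A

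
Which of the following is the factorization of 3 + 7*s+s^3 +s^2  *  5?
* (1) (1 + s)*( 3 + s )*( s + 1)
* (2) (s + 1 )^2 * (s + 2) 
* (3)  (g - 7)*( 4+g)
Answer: 1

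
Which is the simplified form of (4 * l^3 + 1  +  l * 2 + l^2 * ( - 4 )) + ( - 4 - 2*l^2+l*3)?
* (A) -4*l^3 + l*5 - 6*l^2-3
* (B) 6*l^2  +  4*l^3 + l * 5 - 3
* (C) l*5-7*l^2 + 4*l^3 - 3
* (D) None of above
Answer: D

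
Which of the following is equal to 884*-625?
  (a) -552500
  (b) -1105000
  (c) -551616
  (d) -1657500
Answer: a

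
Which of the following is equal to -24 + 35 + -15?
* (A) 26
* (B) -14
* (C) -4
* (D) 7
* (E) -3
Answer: C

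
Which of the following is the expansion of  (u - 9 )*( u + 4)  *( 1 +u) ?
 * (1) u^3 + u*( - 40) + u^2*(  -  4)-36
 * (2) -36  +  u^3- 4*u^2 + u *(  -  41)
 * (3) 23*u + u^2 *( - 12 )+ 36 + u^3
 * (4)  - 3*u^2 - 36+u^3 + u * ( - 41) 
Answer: 2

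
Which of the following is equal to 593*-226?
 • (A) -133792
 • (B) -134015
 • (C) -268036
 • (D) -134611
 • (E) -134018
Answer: E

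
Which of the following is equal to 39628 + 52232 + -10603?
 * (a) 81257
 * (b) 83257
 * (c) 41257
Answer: a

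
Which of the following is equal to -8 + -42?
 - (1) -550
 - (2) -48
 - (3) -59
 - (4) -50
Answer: 4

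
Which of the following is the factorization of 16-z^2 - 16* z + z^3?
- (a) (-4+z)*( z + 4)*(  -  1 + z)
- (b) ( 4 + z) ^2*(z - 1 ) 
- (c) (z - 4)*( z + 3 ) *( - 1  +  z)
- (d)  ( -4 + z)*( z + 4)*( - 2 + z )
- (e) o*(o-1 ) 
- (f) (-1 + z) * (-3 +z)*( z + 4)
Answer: a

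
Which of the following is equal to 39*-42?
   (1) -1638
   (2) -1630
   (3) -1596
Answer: 1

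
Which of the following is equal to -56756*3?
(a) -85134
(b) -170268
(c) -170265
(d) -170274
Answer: b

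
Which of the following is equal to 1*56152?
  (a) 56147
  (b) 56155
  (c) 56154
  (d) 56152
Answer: d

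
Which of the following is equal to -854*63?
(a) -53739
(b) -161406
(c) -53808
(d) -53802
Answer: d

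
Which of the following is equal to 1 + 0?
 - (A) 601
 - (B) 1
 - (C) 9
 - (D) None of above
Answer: B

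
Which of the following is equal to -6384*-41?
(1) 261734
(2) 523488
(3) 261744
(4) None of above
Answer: 3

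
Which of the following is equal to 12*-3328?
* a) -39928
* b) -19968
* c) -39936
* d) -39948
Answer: c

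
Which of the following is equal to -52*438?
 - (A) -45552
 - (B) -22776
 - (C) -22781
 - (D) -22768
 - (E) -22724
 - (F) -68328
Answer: B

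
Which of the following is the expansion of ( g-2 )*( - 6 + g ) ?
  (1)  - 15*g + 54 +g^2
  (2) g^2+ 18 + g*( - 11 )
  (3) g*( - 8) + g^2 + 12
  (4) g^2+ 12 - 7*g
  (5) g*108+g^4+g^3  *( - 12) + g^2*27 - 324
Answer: 3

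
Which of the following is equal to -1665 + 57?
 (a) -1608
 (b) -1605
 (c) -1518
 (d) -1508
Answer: a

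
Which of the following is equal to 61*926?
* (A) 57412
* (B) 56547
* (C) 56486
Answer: C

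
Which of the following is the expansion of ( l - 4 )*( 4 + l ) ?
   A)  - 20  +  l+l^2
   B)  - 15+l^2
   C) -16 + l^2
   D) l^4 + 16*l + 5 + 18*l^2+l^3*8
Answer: C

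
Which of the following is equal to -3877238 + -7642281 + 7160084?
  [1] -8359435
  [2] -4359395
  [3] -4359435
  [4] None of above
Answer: 3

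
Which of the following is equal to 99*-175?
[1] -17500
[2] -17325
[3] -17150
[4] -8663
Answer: 2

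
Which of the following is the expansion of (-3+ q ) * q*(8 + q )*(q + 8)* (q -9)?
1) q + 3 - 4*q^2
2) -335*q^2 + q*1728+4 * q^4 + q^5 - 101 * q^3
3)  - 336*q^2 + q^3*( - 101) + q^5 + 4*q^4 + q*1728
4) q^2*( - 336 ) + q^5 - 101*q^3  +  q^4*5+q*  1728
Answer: 3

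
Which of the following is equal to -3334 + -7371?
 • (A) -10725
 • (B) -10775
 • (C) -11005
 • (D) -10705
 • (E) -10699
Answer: D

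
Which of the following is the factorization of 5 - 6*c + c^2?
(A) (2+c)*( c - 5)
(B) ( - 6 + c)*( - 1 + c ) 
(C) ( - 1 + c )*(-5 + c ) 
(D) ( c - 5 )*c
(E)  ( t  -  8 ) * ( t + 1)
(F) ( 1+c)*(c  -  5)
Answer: C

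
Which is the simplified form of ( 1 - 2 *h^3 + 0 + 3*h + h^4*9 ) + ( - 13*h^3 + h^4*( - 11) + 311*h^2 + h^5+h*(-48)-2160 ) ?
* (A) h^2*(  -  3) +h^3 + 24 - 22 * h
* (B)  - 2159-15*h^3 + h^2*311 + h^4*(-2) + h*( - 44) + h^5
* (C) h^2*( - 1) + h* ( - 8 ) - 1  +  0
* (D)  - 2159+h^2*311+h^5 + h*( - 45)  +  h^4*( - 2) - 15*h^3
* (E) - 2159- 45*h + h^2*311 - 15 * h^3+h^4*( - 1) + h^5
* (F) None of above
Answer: D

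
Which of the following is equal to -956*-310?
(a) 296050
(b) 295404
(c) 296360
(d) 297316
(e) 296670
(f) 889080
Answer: c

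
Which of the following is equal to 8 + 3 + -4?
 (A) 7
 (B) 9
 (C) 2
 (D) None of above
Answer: A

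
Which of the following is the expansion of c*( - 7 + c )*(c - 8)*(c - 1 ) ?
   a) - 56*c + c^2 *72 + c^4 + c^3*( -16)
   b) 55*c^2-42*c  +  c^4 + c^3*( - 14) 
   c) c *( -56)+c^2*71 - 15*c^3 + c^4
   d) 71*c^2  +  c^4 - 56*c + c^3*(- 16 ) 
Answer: d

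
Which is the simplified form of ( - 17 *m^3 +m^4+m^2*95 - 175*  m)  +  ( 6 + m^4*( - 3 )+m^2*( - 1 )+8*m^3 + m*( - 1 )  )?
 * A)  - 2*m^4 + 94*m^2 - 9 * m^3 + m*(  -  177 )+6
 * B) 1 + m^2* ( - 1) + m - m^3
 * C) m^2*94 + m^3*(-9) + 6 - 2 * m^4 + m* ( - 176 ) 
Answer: C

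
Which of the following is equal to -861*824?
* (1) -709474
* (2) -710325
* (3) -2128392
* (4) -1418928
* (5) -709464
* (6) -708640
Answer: 5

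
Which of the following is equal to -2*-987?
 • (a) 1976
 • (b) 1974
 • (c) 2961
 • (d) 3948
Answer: b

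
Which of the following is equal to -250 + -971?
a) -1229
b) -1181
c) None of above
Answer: c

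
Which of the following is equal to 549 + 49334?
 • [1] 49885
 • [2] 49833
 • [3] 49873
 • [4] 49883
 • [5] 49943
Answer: 4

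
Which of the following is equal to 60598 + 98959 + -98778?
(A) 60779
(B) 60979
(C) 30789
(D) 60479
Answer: A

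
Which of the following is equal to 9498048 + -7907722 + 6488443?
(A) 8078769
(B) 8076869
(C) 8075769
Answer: A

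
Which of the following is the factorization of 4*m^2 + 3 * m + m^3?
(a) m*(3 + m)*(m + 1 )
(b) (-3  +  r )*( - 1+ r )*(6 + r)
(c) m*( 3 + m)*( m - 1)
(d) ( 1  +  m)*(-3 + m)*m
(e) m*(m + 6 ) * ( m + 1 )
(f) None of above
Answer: a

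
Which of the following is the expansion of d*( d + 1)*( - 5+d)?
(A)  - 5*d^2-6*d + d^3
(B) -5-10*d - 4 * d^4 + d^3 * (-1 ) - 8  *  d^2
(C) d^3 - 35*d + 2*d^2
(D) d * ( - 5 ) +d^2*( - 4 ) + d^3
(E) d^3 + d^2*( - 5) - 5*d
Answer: D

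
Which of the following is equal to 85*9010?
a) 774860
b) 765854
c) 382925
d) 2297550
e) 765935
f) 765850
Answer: f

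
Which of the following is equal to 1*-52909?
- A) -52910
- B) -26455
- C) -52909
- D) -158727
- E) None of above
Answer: C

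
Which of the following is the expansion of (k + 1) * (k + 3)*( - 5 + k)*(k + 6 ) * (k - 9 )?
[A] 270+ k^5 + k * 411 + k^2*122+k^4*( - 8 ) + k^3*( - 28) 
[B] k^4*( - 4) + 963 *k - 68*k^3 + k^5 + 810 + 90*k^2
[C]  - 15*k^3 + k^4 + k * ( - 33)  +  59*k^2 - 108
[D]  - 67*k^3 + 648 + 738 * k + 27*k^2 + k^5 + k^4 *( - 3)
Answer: B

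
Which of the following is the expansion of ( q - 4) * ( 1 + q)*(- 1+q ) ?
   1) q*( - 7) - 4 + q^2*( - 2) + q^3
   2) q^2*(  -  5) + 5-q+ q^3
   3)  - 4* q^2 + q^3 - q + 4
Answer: 3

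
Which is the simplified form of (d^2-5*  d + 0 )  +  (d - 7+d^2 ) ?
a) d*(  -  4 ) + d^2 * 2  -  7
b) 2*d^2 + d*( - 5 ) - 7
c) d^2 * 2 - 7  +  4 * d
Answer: a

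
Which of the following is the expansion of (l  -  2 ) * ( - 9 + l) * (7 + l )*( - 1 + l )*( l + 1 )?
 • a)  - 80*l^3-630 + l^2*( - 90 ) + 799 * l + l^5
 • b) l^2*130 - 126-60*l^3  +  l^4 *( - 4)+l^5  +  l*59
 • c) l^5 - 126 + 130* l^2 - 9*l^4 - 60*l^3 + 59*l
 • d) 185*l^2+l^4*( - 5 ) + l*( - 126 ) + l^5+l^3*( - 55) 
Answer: b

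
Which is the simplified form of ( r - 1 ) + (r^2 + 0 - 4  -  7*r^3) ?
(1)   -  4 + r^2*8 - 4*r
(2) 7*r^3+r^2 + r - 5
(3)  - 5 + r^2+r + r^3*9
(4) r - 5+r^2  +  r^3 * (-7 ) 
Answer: 4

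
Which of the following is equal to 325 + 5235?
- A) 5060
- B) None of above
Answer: B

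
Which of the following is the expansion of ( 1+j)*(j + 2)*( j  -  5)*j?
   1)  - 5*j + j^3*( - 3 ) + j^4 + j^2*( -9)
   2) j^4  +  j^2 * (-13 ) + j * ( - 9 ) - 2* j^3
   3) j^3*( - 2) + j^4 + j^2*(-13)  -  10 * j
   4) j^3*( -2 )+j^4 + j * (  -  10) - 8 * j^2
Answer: 3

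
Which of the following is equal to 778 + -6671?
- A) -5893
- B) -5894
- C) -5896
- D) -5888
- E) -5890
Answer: A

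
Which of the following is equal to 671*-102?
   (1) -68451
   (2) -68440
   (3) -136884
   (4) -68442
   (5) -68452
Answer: 4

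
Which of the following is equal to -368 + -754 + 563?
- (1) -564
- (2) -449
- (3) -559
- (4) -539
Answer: 3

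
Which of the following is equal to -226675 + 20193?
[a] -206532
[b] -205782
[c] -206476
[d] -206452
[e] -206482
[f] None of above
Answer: e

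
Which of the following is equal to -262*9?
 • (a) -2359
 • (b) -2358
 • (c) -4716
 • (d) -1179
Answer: b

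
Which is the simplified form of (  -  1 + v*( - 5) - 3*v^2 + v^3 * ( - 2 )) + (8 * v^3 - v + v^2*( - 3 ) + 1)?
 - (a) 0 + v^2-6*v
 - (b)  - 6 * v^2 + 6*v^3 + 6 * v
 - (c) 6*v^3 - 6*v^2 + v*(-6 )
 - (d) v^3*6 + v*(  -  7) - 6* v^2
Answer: c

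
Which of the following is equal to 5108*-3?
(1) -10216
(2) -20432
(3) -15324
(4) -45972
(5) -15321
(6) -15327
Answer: 3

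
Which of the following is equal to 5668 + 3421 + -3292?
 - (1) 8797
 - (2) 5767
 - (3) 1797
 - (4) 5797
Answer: 4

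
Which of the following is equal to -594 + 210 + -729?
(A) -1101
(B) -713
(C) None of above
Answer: C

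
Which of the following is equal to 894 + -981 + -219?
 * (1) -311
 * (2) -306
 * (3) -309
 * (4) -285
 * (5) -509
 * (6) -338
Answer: 2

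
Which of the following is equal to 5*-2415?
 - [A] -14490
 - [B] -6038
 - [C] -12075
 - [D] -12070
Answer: C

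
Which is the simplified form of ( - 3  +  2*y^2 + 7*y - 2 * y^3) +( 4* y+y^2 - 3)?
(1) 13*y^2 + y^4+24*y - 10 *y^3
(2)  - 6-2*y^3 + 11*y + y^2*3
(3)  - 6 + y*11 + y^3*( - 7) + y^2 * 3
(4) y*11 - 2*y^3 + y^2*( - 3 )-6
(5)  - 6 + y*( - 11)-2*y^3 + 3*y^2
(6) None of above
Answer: 2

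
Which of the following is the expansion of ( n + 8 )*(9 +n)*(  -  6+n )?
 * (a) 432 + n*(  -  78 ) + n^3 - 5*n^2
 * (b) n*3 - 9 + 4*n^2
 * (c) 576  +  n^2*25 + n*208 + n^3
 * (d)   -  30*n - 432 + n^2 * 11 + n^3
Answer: d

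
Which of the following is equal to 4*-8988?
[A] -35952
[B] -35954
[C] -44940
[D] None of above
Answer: A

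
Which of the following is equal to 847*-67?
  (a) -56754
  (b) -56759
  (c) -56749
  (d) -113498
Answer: c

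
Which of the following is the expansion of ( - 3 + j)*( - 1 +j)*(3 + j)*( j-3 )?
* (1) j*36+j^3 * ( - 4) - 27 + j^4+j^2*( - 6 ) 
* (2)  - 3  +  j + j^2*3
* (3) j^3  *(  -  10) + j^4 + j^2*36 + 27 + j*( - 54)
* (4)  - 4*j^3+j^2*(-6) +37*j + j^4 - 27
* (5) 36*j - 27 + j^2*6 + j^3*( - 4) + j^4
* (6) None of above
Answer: 1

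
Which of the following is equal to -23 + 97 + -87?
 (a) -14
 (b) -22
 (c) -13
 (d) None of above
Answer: c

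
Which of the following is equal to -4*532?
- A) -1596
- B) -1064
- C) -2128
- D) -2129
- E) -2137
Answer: C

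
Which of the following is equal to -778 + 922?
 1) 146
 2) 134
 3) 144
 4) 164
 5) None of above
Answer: 3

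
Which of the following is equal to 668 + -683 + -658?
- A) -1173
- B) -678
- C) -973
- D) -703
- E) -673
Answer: E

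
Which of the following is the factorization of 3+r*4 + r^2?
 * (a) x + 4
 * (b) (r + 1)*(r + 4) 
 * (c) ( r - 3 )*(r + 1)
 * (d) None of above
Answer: d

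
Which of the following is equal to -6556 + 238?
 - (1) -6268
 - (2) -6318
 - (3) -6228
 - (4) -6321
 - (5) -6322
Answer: 2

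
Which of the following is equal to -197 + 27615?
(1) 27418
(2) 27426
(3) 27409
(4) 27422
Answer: 1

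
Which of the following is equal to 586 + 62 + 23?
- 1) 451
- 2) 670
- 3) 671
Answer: 3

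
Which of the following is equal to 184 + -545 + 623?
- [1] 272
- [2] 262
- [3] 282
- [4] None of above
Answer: 2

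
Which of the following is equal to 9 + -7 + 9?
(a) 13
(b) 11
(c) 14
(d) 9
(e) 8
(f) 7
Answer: b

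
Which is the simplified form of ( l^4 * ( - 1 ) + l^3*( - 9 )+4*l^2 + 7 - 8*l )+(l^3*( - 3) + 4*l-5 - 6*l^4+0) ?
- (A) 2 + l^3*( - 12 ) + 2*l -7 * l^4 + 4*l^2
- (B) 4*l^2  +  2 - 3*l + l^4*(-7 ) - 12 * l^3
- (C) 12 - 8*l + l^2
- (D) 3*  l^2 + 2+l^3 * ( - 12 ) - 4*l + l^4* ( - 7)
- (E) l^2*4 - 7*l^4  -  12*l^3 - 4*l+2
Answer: E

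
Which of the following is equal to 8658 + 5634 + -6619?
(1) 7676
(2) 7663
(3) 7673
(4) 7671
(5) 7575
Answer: 3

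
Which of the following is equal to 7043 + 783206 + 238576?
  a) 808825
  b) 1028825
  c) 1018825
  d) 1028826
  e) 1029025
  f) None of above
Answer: b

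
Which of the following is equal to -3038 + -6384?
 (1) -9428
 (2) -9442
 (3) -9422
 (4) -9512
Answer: 3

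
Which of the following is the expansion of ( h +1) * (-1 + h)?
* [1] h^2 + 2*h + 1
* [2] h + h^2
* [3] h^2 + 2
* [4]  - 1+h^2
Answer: 4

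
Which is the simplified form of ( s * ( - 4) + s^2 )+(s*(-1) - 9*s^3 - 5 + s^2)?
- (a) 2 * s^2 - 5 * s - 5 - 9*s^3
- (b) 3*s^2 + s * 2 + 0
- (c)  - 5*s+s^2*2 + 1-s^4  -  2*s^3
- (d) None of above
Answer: a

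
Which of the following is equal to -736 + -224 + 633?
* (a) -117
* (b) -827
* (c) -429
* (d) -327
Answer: d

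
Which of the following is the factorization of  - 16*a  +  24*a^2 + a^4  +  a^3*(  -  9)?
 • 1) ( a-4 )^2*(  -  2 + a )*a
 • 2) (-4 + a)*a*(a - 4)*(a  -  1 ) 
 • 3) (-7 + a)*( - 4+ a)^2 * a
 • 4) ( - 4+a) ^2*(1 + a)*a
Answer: 2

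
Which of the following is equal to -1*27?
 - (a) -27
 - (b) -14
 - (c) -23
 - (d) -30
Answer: a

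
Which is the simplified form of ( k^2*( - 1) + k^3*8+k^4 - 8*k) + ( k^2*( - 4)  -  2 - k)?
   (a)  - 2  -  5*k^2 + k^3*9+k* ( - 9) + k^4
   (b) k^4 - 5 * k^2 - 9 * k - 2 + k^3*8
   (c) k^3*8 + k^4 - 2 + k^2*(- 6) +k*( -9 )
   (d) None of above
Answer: b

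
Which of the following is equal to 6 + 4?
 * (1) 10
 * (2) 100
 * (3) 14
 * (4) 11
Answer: 1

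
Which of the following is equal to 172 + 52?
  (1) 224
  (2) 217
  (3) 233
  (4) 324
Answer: 1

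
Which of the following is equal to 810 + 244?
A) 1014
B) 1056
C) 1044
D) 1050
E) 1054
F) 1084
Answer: E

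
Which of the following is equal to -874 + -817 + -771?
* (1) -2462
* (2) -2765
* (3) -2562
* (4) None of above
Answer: 1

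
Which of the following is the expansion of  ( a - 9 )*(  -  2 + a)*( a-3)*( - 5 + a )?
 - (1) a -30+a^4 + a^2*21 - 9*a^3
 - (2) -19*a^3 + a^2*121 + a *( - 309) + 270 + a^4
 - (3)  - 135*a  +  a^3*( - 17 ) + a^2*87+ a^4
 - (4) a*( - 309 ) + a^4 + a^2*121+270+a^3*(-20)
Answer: 2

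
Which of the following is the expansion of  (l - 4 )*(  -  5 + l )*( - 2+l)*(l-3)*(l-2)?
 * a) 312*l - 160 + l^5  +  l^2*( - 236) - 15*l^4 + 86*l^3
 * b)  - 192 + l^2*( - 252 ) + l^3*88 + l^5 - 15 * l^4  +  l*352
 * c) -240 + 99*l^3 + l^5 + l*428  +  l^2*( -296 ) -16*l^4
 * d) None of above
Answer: c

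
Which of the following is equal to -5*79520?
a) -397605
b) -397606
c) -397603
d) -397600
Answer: d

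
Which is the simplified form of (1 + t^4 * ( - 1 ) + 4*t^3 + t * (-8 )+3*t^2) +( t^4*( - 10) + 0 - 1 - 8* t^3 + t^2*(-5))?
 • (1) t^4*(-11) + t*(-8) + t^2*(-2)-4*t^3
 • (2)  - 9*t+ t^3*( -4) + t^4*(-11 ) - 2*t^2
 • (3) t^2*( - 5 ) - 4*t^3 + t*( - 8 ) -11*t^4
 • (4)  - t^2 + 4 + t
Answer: 1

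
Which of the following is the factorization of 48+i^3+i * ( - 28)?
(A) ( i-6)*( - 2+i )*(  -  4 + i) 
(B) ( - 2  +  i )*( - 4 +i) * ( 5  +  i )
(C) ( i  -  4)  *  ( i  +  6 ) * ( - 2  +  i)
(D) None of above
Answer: C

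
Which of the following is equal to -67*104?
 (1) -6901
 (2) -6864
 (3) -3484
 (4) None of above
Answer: 4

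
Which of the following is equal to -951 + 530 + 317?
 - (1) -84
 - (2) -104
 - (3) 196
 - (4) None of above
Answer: 2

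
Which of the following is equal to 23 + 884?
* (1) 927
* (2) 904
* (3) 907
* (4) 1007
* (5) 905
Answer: 3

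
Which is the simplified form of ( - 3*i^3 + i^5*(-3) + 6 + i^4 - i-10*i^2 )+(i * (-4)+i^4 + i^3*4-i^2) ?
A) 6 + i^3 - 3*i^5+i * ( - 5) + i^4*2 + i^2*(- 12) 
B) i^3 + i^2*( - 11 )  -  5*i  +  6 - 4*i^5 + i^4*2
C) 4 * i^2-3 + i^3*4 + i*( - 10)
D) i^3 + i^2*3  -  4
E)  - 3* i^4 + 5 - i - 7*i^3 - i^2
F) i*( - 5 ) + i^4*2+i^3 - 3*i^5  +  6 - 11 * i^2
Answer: F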